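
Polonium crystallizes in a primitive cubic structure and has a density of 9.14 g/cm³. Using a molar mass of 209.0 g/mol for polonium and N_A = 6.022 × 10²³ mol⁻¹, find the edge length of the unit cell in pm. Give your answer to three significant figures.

With Z = 1 atom per simple cubic cell, a³ = Z·M/(N_A·ρ) = 1 × 209.0 / (6.022 × 10²³ × 9.140 g/cm³) = 3.797 × 10^-23 cm³.
a = (3.797 × 10^-23)^(1/3) = 3.361 × 10^-8 cm = 336 pm.

336 pm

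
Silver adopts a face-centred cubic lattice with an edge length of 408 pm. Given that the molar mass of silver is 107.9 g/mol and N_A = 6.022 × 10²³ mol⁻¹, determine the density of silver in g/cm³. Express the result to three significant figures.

An FCC unit cell contains Z = 4 atoms.
Cell volume: a³ = (408 pm)³ = (4.080 × 10^-8 cm)³ = 6.792 × 10^-23 cm³.
ρ = Z·M/(N_A·a³) = 4 × 107.9 / (6.022 × 10²³ × 6.792 × 10^-23) = 10.55 g/cm³.

10.6 g/cm³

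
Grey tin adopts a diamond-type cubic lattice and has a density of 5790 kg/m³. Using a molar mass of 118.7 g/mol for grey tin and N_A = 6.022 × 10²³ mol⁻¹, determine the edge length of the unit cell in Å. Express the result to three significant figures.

With Z = 8 atoms per diamond cubic cell, a³ = Z·M/(N_A·ρ) = 8 × 118.7 / (6.022 × 10²³ × 5.790 g/cm³) = 2.723 × 10^-22 cm³.
a = (2.723 × 10^-22)^(1/3) = 6.482 × 10^-8 cm = 6.48 Å.

6.48 Å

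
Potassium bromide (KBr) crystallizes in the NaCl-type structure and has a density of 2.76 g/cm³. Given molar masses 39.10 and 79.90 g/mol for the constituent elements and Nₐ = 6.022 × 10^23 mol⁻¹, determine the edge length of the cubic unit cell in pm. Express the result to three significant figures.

659 pm

M(KBr) = 119.0 g/mol; Z = 4 formula units per cell.
a³ = Z·M/(N_A·ρ) = 4 × 119.0 / (6.022 × 10²³ × 2.76) = 2.864 × 10^-22 cm³, so a = 6.592 × 10^-8 cm = 659 pm.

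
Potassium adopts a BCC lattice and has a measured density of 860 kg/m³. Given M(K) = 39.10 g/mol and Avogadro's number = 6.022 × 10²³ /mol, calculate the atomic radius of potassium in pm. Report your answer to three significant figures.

231 pm

For a BCC cell (Z = 2), a³ = Z·M/(N_A·ρ) = 2 × 39.10 / (6.022 × 10²³ × 0.8600) = 1.510 × 10^-22 cm³, so a = 5.325 × 10^-8 cm = 532.5 pm.
Atoms touch along the body diagonal, so √3·a = 4r, so r = 0.4330 × a = 231 pm.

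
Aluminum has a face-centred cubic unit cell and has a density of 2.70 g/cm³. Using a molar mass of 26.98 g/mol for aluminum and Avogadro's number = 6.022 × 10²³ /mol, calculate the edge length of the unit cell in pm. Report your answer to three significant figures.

405 pm

With Z = 4 atoms per FCC cell, a³ = Z·M/(N_A·ρ) = 4 × 26.98 / (6.022 × 10²³ × 2.700 g/cm³) = 6.637 × 10^-23 cm³.
a = (6.637 × 10^-23)^(1/3) = 4.049 × 10^-8 cm = 405 pm.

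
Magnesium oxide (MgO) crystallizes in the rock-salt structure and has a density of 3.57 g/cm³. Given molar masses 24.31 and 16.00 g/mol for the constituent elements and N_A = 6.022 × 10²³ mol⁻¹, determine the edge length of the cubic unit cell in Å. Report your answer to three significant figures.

4.22 Å

M(MgO) = 40.31 g/mol; Z = 4 formula units per cell.
a³ = Z·M/(N_A·ρ) = 4 × 40.31 / (6.022 × 10²³ × 3.57) = 7.500 × 10^-23 cm³, so a = 4.217 × 10^-8 cm = 4.22 Å.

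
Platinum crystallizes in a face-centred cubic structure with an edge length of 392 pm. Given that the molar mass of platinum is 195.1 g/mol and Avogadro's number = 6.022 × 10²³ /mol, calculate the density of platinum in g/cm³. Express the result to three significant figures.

An FCC unit cell contains Z = 4 atoms.
Cell volume: a³ = (392 pm)³ = (3.920 × 10^-8 cm)³ = 6.024 × 10^-23 cm³.
ρ = Z·M/(N_A·a³) = 4 × 195.1 / (6.022 × 10²³ × 6.024 × 10^-23) = 21.51 g/cm³.

21.5 g/cm³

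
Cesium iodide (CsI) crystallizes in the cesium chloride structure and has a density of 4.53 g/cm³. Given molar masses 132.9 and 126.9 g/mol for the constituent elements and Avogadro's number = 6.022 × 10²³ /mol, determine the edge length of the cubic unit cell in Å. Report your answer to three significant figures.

M(CsI) = 259.8 g/mol; Z = 1 formula unit per cell.
a³ = Z·M/(N_A·ρ) = 1 × 259.8 / (6.022 × 10²³ × 4.53) = 9.524 × 10^-23 cm³, so a = 4.567 × 10^-8 cm = 4.57 Å.

4.57 Å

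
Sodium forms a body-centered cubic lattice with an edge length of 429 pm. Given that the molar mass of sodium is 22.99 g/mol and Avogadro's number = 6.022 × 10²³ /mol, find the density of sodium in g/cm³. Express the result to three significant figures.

A BCC unit cell contains Z = 2 atoms.
Cell volume: a³ = (429 pm)³ = (4.290 × 10^-8 cm)³ = 7.895 × 10^-23 cm³.
ρ = Z·M/(N_A·a³) = 2 × 22.99 / (6.022 × 10²³ × 7.895 × 10^-23) = 0.9671 g/cm³.

0.967 g/cm³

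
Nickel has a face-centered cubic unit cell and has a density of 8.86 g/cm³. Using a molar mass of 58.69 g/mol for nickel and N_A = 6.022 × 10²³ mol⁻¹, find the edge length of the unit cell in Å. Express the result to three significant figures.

With Z = 4 atoms per FCC cell, a³ = Z·M/(N_A·ρ) = 4 × 58.69 / (6.022 × 10²³ × 8.860 g/cm³) = 4.400 × 10^-23 cm³.
a = (4.400 × 10^-23)^(1/3) = 3.530 × 10^-8 cm = 3.53 Å.

3.53 Å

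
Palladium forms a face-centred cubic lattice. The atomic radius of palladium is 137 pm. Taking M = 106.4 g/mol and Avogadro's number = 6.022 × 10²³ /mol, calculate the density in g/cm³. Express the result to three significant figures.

12.1 g/cm³

In an FCC lattice, atoms touch along the face diagonal, so √2·a = 4r, giving a = 387.5 pm = 3.875 × 10^-8 cm.
With Z = 4, ρ = Z·M/(N_A·a³) = 4 × 106.4 / (6.022 × 10²³ × 5.818 × 10^-23) = 12.15 g/cm³.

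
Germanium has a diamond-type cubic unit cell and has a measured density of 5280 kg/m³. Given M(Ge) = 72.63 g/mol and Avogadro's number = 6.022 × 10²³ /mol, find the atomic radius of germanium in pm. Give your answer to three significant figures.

For a diamond cubic cell (Z = 8), a³ = Z·M/(N_A·ρ) = 8 × 72.63 / (6.022 × 10²³ × 5.280) = 1.827 × 10^-22 cm³, so a = 5.675 × 10^-8 cm = 567.5 pm.
Nearest neighbors lie along the body diagonal with √3·a = 8r, so r = 0.2165 × a = 123 pm.

123 pm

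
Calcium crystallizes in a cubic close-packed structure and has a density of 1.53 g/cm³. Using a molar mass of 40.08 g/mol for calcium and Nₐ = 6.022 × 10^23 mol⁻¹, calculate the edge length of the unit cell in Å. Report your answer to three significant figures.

With Z = 4 atoms per FCC cell, a³ = Z·M/(N_A·ρ) = 4 × 40.08 / (6.022 × 10²³ × 1.530 g/cm³) = 1.740 × 10^-22 cm³.
a = (1.740 × 10^-22)^(1/3) = 5.583 × 10^-8 cm = 5.58 Å.

5.58 Å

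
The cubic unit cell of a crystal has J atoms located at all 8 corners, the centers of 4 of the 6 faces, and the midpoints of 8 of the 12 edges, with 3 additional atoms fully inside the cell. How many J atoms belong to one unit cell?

Corner atoms are shared by 8 cells (1/8 each), face atoms by 2 (1/2 each), edge atoms by 4 (1/4 each), interior atoms are unshared.
Net atoms = 8 × 1/8 + 4 × 1/2 + 8 × 1/4 + 3 = 1 + 2 + 2 + 3 = 8.

8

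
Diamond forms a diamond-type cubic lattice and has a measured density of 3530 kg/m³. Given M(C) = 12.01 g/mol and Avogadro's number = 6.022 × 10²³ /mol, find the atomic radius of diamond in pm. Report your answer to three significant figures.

77.1 pm

For a diamond cubic cell (Z = 8), a³ = Z·M/(N_A·ρ) = 8 × 12.01 / (6.022 × 10²³ × 3.530) = 4.520 × 10^-23 cm³, so a = 3.562 × 10^-8 cm = 356.2 pm.
Nearest neighbors lie along the body diagonal with √3·a = 8r, so r = 0.2165 × a = 77.1 pm.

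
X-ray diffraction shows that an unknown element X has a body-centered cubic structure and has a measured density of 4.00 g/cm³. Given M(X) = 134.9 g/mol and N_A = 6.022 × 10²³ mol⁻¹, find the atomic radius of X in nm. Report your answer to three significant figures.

0.209 nm

For a BCC cell (Z = 2), a³ = Z·M/(N_A·ρ) = 2 × 134.9 / (6.022 × 10²³ × 4.000) = 1.120 × 10^-22 cm³, so a = 4.820 × 10^-8 cm = 0.4820 nm.
Atoms touch along the body diagonal, so √3·a = 4r, so r = 0.4330 × a = 0.209 nm.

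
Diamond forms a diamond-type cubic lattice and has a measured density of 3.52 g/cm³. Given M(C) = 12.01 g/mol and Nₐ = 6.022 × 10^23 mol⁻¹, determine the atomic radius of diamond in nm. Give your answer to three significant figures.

For a diamond cubic cell (Z = 8), a³ = Z·M/(N_A·ρ) = 8 × 12.01 / (6.022 × 10²³ × 3.520) = 4.533 × 10^-23 cm³, so a = 3.565 × 10^-8 cm = 0.3565 nm.
Nearest neighbors lie along the body diagonal with √3·a = 8r, so r = 0.2165 × a = 0.0772 nm.

0.0772 nm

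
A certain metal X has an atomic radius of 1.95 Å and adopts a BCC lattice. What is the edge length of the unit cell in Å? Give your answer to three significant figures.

In a BCC lattice, atoms touch along the body diagonal, so √3·a = 4r.
a = 4r/√3 = 4 × 1.95 / 1.7321 = 4.50 Å.

4.50 Å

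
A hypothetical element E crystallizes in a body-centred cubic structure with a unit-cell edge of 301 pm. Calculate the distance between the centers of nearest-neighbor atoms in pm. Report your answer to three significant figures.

261 pm

In a BCC structure, atoms touch along the body diagonal, so √3·a = 4r; the nearest-neighbor distance equals 2r = 0.8660·a.
d = 0.8660 × 301 = 261 pm.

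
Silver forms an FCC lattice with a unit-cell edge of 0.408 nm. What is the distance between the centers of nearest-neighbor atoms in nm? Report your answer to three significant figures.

0.288 nm

In an FCC structure, atoms touch along the face diagonal, so √2·a = 4r; the nearest-neighbor distance equals 2r = 0.7071·a.
d = 0.7071 × 0.408 = 0.288 nm.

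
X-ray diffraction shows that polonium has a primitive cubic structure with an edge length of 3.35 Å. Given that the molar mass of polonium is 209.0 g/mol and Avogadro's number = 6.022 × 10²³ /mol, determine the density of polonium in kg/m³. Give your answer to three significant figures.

9230 kg/m³

A simple cubic unit cell contains Z = 1 atom.
Cell volume: a³ = (3.35 Å)³ = (3.350 × 10^-8 cm)³ = 3.760 × 10^-23 cm³.
ρ = Z·M/(N_A·a³) = 1 × 209.0 / (6.022 × 10²³ × 3.760 × 10^-23) = 9.231 g/cm³ = 9230 kg/m³.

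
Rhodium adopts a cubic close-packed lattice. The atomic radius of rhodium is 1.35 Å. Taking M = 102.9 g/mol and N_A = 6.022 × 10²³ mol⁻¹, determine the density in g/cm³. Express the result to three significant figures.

12.3 g/cm³

In an FCC lattice, atoms touch along the face diagonal, so √2·a = 4r, giving a = 3.818 Å = 3.818 × 10^-8 cm.
With Z = 4, ρ = Z·M/(N_A·a³) = 4 × 102.9 / (6.022 × 10²³ × 5.567 × 10^-23) = 12.28 g/cm³.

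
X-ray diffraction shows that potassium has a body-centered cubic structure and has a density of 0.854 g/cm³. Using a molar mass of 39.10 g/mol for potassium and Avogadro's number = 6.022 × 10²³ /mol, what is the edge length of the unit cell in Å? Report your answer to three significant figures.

5.34 Å

With Z = 2 atoms per BCC cell, a³ = Z·M/(N_A·ρ) = 2 × 39.10 / (6.022 × 10²³ × 0.8540 g/cm³) = 1.521 × 10^-22 cm³.
a = (1.521 × 10^-22)^(1/3) = 5.337 × 10^-8 cm = 5.34 Å.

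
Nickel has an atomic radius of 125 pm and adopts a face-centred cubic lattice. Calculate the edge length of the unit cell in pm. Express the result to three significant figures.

354 pm

In an FCC lattice, atoms touch along the face diagonal, so √2·a = 4r.
a = 4r/√2 = 4 × 125 / 1.4142 = 354 pm.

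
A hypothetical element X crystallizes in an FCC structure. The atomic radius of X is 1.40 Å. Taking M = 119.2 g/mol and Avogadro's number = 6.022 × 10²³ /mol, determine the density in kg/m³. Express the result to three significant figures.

12800 kg/m³

In an FCC lattice, atoms touch along the face diagonal, so √2·a = 4r, giving a = 3.960 Å = 3.960 × 10^-8 cm.
With Z = 4, ρ = Z·M/(N_A·a³) = 4 × 119.2 / (6.022 × 10²³ × 6.209 × 10^-23) = 12.75 g/cm³ = 12800 kg/m³.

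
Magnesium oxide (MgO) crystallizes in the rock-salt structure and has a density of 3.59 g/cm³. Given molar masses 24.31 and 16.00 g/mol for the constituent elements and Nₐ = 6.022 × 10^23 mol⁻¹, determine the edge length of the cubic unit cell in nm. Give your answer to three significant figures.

0.421 nm

M(MgO) = 40.31 g/mol; Z = 4 formula units per cell.
a³ = Z·M/(N_A·ρ) = 4 × 40.31 / (6.022 × 10²³ × 3.59) = 7.458 × 10^-23 cm³, so a = 4.209 × 10^-8 cm = 0.421 nm.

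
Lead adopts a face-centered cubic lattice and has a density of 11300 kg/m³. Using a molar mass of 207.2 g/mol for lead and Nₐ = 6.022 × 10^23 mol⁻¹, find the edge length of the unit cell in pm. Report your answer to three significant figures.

With Z = 4 atoms per FCC cell, a³ = Z·M/(N_A·ρ) = 4 × 207.2 / (6.022 × 10²³ × 11.30 g/cm³) = 1.218 × 10^-22 cm³.
a = (1.218 × 10^-22)^(1/3) = 4.957 × 10^-8 cm = 496 pm.

496 pm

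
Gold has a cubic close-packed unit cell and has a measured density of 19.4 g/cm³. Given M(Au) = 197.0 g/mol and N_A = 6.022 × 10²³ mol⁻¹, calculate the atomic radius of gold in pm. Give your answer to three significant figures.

144 pm

For an FCC cell (Z = 4), a³ = Z·M/(N_A·ρ) = 4 × 197.0 / (6.022 × 10²³ × 19.40) = 6.745 × 10^-23 cm³, so a = 4.071 × 10^-8 cm = 407.1 pm.
Atoms touch along the face diagonal, so √2·a = 4r, so r = 0.3536 × a = 144 pm.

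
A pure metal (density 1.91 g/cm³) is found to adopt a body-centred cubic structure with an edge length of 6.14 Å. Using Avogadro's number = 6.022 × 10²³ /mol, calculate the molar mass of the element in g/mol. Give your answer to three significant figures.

133 g/mol

A BCC cell has Z = 2 atoms; a = 6.140 × 10^-8 cm.
M = ρ·N_A·a³/Z = 1.91 × 6.022 × 10²³ × 2.315 × 10^-22 / 2 = 133 g/mol.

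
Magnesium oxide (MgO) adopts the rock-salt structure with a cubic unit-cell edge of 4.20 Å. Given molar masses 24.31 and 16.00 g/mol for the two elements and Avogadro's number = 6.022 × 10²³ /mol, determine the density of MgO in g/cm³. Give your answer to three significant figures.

The rock-salt structure contains Z = 4 formula units per cell; M(MgO) = 24.31 + 16.00 = 40.31 g/mol.
a³ = (4.200 × 10^-8 cm)³ = 7.409 × 10^-23 cm³.
ρ = 4 × 40.31 / (6.022 × 10²³ × 7.409 × 10^-23) = 3.614 g/cm³.

3.61 g/cm³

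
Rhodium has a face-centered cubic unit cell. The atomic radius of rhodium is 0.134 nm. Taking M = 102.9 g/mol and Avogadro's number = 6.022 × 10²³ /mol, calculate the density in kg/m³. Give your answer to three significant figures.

12600 kg/m³

In an FCC lattice, atoms touch along the face diagonal, so √2·a = 4r, giving a = 0.3790 nm = 3.790 × 10^-8 cm.
With Z = 4, ρ = Z·M/(N_A·a³) = 4 × 102.9 / (6.022 × 10²³ × 5.444 × 10^-23) = 12.55 g/cm³ = 12600 kg/m³.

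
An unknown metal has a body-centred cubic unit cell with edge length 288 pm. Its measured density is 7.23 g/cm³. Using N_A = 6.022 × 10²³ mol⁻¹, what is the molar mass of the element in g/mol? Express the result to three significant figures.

52.0 g/mol

A BCC cell has Z = 2 atoms; a = 2.880 × 10^-8 cm.
M = ρ·N_A·a³/Z = 7.23 × 6.022 × 10²³ × 2.389 × 10^-23 / 2 = 52.0 g/mol.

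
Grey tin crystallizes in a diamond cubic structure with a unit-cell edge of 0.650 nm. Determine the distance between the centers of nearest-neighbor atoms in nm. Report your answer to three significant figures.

In a diamond cubic structure, nearest neighbors lie along the body diagonal with √3·a = 8r; the nearest-neighbor distance equals 2r = 0.4330·a.
d = 0.4330 × 0.650 = 0.281 nm.

0.281 nm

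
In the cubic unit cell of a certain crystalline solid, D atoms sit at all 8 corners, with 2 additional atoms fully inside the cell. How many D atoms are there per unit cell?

3

Corner atoms are shared by 8 cells (1/8 each), interior atoms are unshared.
Net atoms = 8 × 1/8 + 2 = 1 + 2 = 3.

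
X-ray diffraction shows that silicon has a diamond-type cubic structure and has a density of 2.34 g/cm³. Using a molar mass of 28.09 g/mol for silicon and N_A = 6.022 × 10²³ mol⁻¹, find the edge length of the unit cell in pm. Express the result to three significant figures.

With Z = 8 atoms per diamond cubic cell, a³ = Z·M/(N_A·ρ) = 8 × 28.09 / (6.022 × 10²³ × 2.340 g/cm³) = 1.595 × 10^-22 cm³.
a = (1.595 × 10^-22)^(1/3) = 5.423 × 10^-8 cm = 542 pm.

542 pm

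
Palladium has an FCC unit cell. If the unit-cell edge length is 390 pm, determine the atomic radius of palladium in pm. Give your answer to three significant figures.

138 pm

In an FCC lattice, atoms touch along the face diagonal, so √2·a = 4r.
r = √2·a/4 = 1.4142 × 390 / 4 = 138 pm.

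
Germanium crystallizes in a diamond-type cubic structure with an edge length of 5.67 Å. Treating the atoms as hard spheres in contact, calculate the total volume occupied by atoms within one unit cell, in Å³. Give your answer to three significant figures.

In a diamond cubic lattice nearest neighbors lie along the body diagonal with √3·a = 8r, so r = 0.2165a = 1.228 Å.
V_atoms = Z × (4/3)πr³ = 8 × (4/3)π × (1.228)³ = 62.0 Å³.

62.0 Å³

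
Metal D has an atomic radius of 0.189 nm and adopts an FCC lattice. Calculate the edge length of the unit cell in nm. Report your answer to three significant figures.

In an FCC lattice, atoms touch along the face diagonal, so √2·a = 4r.
a = 4r/√2 = 4 × 0.189 / 1.4142 = 0.535 nm.

0.535 nm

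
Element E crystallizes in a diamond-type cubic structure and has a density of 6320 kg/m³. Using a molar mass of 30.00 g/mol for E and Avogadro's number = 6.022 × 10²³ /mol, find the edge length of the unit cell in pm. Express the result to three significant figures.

398 pm

With Z = 8 atoms per diamond cubic cell, a³ = Z·M/(N_A·ρ) = 8 × 30.00 / (6.022 × 10²³ × 6.320 g/cm³) = 6.306 × 10^-23 cm³.
a = (6.306 × 10^-23)^(1/3) = 3.980 × 10^-8 cm = 398 pm.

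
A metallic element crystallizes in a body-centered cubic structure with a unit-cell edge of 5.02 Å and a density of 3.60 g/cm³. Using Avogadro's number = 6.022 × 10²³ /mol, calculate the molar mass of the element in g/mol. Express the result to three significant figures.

A BCC cell has Z = 2 atoms; a = 5.020 × 10^-8 cm.
M = ρ·N_A·a³/Z = 3.60 × 6.022 × 10²³ × 1.265 × 10^-22 / 2 = 137 g/mol.

137 g/mol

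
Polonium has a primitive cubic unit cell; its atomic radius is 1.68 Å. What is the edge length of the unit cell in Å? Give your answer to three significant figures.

In a simple cubic lattice, atoms touch along the cell edge, so a = 2r.
a = 2r = 2 × 1.68 = 3.36 Å.

3.36 Å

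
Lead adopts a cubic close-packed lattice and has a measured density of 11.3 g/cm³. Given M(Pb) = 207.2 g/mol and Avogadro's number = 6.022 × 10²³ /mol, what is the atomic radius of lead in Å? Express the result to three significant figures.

1.75 Å

For an FCC cell (Z = 4), a³ = Z·M/(N_A·ρ) = 4 × 207.2 / (6.022 × 10²³ × 11.30) = 1.218 × 10^-22 cm³, so a = 4.957 × 10^-8 cm = 4.957 Å.
Atoms touch along the face diagonal, so √2·a = 4r, so r = 0.3536 × a = 1.75 Å.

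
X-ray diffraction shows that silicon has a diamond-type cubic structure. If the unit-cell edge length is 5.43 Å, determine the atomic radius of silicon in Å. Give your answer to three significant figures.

1.18 Å

In a diamond cubic lattice, nearest neighbors lie along the body diagonal with √3·a = 8r.
r = √3·a/8 = 1.7321 × 5.43 / 8 = 1.18 Å.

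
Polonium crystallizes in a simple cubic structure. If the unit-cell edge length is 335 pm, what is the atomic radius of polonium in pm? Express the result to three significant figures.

168 pm

In a simple cubic lattice, atoms touch along the cell edge, so a = 2r.
r = a/2 = 335/2 = 168 pm.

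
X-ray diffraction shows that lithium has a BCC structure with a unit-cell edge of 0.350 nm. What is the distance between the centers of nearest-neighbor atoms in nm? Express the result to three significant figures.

In a BCC structure, atoms touch along the body diagonal, so √3·a = 4r; the nearest-neighbor distance equals 2r = 0.8660·a.
d = 0.8660 × 0.350 = 0.303 nm.

0.303 nm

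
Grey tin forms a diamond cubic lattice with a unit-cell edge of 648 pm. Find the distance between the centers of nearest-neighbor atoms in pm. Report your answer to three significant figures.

In a diamond cubic structure, nearest neighbors lie along the body diagonal with √3·a = 8r; the nearest-neighbor distance equals 2r = 0.4330·a.
d = 0.4330 × 648 = 281 pm.

281 pm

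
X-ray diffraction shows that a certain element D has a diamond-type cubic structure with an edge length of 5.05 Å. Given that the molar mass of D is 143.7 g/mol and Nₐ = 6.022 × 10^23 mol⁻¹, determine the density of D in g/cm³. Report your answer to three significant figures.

14.8 g/cm³

A diamond cubic unit cell contains Z = 8 atoms.
Cell volume: a³ = (5.05 Å)³ = (5.050 × 10^-8 cm)³ = 1.288 × 10^-22 cm³.
ρ = Z·M/(N_A·a³) = 8 × 143.7 / (6.022 × 10²³ × 1.288 × 10^-22) = 14.82 g/cm³.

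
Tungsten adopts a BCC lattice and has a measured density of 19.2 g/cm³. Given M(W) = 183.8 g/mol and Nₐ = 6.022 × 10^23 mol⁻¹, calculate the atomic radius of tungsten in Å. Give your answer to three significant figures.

For a BCC cell (Z = 2), a³ = Z·M/(N_A·ρ) = 2 × 183.8 / (6.022 × 10²³ × 19.20) = 3.179 × 10^-23 cm³, so a = 3.168 × 10^-8 cm = 3.168 Å.
Atoms touch along the body diagonal, so √3·a = 4r, so r = 0.4330 × a = 1.37 Å.

1.37 Å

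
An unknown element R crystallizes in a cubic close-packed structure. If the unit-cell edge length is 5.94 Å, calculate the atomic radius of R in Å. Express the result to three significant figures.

In an FCC lattice, atoms touch along the face diagonal, so √2·a = 4r.
r = √2·a/4 = 1.4142 × 5.94 / 4 = 2.10 Å.

2.10 Å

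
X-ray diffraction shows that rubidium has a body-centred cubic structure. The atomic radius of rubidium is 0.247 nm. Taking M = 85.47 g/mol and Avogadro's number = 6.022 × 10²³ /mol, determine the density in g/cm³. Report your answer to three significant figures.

In a BCC lattice, atoms touch along the body diagonal, so √3·a = 4r, giving a = 0.5704 nm = 5.704 × 10^-8 cm.
With Z = 2, ρ = Z·M/(N_A·a³) = 2 × 85.47 / (6.022 × 10²³ × 1.856 × 10^-22) = 1.529 g/cm³.

1.53 g/cm³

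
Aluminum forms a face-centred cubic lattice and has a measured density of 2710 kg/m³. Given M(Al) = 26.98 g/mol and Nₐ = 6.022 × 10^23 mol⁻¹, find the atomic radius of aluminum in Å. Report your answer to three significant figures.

1.43 Å

For an FCC cell (Z = 4), a³ = Z·M/(N_A·ρ) = 4 × 26.98 / (6.022 × 10²³ × 2.710) = 6.613 × 10^-23 cm³, so a = 4.044 × 10^-8 cm = 4.044 Å.
Atoms touch along the face diagonal, so √2·a = 4r, so r = 0.3536 × a = 1.43 Å.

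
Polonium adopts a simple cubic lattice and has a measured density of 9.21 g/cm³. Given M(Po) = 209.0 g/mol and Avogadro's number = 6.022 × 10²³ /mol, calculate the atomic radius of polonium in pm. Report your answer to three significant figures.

168 pm

For a simple cubic cell (Z = 1), a³ = Z·M/(N_A·ρ) = 1 × 209.0 / (6.022 × 10²³ × 9.210) = 3.768 × 10^-23 cm³, so a = 3.353 × 10^-8 cm = 335.3 pm.
Atoms touch along the cell edge, so a = 2r, so r = 0.5000 × a = 168 pm.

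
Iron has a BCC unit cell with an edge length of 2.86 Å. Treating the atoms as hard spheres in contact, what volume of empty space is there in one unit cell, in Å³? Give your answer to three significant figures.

In a BCC lattice atoms touch along the body diagonal, so √3·a = 4r, so r = 0.4330a = 1.238 Å.
V_cell = a³ = 23.39 Å³; V_atoms = 2 × (4/3)πr³ = 15.91 Å³.
Empty space = 23.39 − 15.91 = 7.48 Å³.

7.48 Å³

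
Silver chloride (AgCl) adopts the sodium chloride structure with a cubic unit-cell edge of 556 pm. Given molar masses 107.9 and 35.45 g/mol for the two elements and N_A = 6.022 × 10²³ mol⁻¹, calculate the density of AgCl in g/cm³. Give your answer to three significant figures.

The sodium chloride structure contains Z = 4 formula units per cell; M(AgCl) = 107.9 + 35.45 = 143.35 g/mol.
a³ = (5.560 × 10^-8 cm)³ = 1.719 × 10^-22 cm³.
ρ = 4 × 143.35 / (6.022 × 10²³ × 1.719 × 10^-22) = 5.540 g/cm³.

5.54 g/cm³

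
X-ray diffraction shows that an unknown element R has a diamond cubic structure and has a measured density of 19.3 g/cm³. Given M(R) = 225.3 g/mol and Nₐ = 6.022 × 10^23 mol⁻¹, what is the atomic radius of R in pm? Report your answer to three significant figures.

For a diamond cubic cell (Z = 8), a³ = Z·M/(N_A·ρ) = 8 × 225.3 / (6.022 × 10²³ × 19.30) = 1.551 × 10^-22 cm³, so a = 5.373 × 10^-8 cm = 537.3 pm.
Nearest neighbors lie along the body diagonal with √3·a = 8r, so r = 0.2165 × a = 116 pm.

116 pm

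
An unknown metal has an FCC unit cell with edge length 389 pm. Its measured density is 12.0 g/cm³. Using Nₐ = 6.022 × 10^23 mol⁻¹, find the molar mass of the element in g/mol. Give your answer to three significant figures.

106 g/mol

An FCC cell has Z = 4 atoms; a = 3.890 × 10^-8 cm.
M = ρ·N_A·a³/Z = 12.0 × 6.022 × 10²³ × 5.886 × 10^-23 / 4 = 106 g/mol.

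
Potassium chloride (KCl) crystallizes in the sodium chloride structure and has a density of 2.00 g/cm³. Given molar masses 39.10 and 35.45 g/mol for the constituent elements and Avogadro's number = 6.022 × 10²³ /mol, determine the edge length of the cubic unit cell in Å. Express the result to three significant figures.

6.28 Å

M(KCl) = 74.55 g/mol; Z = 4 formula units per cell.
a³ = Z·M/(N_A·ρ) = 4 × 74.55 / (6.022 × 10²³ × 2.00) = 2.476 × 10^-22 cm³, so a = 6.279 × 10^-8 cm = 6.28 Å.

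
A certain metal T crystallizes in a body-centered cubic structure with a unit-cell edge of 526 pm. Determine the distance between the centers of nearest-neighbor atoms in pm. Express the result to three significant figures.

456 pm

In a BCC structure, atoms touch along the body diagonal, so √3·a = 4r; the nearest-neighbor distance equals 2r = 0.8660·a.
d = 0.8660 × 526 = 456 pm.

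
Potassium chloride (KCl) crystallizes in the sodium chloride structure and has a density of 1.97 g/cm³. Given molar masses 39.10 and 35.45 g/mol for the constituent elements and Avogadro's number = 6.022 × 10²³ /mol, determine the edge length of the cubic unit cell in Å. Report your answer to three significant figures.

M(KCl) = 74.55 g/mol; Z = 4 formula units per cell.
a³ = Z·M/(N_A·ρ) = 4 × 74.55 / (6.022 × 10²³ × 1.97) = 2.514 × 10^-22 cm³, so a = 6.311 × 10^-8 cm = 6.31 Å.

6.31 Å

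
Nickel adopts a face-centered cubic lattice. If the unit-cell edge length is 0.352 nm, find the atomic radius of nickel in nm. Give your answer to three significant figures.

In an FCC lattice, atoms touch along the face diagonal, so √2·a = 4r.
r = √2·a/4 = 1.4142 × 0.352 / 4 = 0.124 nm.

0.124 nm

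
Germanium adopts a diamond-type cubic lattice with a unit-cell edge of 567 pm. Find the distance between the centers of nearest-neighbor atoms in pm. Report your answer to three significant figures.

246 pm

In a diamond cubic structure, nearest neighbors lie along the body diagonal with √3·a = 8r; the nearest-neighbor distance equals 2r = 0.4330·a.
d = 0.4330 × 567 = 246 pm.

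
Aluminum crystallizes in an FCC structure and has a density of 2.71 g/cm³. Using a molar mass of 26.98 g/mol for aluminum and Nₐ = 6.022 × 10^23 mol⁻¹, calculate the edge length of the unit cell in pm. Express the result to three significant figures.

With Z = 4 atoms per FCC cell, a³ = Z·M/(N_A·ρ) = 4 × 26.98 / (6.022 × 10²³ × 2.710 g/cm³) = 6.613 × 10^-23 cm³.
a = (6.613 × 10^-23)^(1/3) = 4.044 × 10^-8 cm = 404 pm.

404 pm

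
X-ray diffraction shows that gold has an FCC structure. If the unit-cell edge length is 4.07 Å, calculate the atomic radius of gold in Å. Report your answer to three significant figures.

In an FCC lattice, atoms touch along the face diagonal, so √2·a = 4r.
r = √2·a/4 = 1.4142 × 4.07 / 4 = 1.44 Å.

1.44 Å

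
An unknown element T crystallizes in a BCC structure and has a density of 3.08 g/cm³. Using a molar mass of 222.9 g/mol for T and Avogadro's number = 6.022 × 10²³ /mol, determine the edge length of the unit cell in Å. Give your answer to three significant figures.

6.22 Å

With Z = 2 atoms per BCC cell, a³ = Z·M/(N_A·ρ) = 2 × 222.9 / (6.022 × 10²³ × 3.080 g/cm³) = 2.404 × 10^-22 cm³.
a = (2.404 × 10^-22)^(1/3) = 6.218 × 10^-8 cm = 6.22 Å.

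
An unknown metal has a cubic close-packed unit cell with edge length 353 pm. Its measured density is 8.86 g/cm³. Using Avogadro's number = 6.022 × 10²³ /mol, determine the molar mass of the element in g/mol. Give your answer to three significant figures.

58.7 g/mol

An FCC cell has Z = 4 atoms; a = 3.530 × 10^-8 cm.
M = ρ·N_A·a³/Z = 8.86 × 6.022 × 10²³ × 4.399 × 10^-23 / 4 = 58.7 g/mol.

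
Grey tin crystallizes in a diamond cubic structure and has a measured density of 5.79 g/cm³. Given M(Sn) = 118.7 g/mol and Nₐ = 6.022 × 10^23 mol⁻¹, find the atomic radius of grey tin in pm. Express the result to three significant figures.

For a diamond cubic cell (Z = 8), a³ = Z·M/(N_A·ρ) = 8 × 118.7 / (6.022 × 10²³ × 5.790) = 2.723 × 10^-22 cm³, so a = 6.482 × 10^-8 cm = 648.2 pm.
Nearest neighbors lie along the body diagonal with √3·a = 8r, so r = 0.2165 × a = 140 pm.

140 pm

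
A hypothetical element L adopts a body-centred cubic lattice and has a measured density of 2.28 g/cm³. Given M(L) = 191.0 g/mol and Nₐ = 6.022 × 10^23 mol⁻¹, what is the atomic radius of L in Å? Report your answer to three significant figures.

2.83 Å

For a BCC cell (Z = 2), a³ = Z·M/(N_A·ρ) = 2 × 191.0 / (6.022 × 10²³ × 2.280) = 2.782 × 10^-22 cm³, so a = 6.528 × 10^-8 cm = 6.528 Å.
Atoms touch along the body diagonal, so √3·a = 4r, so r = 0.4330 × a = 2.83 Å.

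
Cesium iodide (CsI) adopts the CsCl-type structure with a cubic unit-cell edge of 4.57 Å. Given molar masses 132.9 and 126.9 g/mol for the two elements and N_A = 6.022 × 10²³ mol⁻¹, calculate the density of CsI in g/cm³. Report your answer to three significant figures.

4.52 g/cm³

The CsCl-type structure contains Z = 1 formula unit per cell; M(CsI) = 132.9 + 126.9 = 259.8 g/mol.
a³ = (4.570 × 10^-8 cm)³ = 9.544 × 10^-23 cm³.
ρ = 1 × 259.8 / (6.022 × 10²³ × 9.544 × 10^-23) = 4.520 g/cm³.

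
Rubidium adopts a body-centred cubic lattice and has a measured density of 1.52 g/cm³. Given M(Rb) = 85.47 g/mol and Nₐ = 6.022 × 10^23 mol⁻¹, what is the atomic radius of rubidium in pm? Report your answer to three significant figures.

For a BCC cell (Z = 2), a³ = Z·M/(N_A·ρ) = 2 × 85.47 / (6.022 × 10²³ × 1.520) = 1.867 × 10^-22 cm³, so a = 5.716 × 10^-8 cm = 571.6 pm.
Atoms touch along the body diagonal, so √3·a = 4r, so r = 0.4330 × a = 248 pm.

248 pm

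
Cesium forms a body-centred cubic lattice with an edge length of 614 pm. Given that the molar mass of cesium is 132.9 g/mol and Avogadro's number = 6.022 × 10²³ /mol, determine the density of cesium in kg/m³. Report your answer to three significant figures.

A BCC unit cell contains Z = 2 atoms.
Cell volume: a³ = (614 pm)³ = (6.140 × 10^-8 cm)³ = 2.315 × 10^-22 cm³.
ρ = Z·M/(N_A·a³) = 2 × 132.9 / (6.022 × 10²³ × 2.315 × 10^-22) = 1.907 g/cm³ = 1910 kg/m³.

1910 kg/m³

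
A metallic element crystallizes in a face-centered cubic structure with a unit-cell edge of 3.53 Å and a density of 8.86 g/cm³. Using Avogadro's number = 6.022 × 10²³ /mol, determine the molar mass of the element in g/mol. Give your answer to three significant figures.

58.7 g/mol

An FCC cell has Z = 4 atoms; a = 3.530 × 10^-8 cm.
M = ρ·N_A·a³/Z = 8.86 × 6.022 × 10²³ × 4.399 × 10^-23 / 4 = 58.7 g/mol.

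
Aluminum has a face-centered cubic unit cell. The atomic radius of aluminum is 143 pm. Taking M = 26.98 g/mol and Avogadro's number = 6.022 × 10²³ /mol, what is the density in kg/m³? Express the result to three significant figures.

2710 kg/m³

In an FCC lattice, atoms touch along the face diagonal, so √2·a = 4r, giving a = 404.5 pm = 4.045 × 10^-8 cm.
With Z = 4, ρ = Z·M/(N_A·a³) = 4 × 26.98 / (6.022 × 10²³ × 6.617 × 10^-23) = 2.708 g/cm³ = 2710 kg/m³.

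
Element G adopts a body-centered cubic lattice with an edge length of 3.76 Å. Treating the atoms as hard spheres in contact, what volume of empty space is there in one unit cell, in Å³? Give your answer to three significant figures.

In a BCC lattice atoms touch along the body diagonal, so √3·a = 4r, so r = 0.4330a = 1.628 Å.
V_cell = a³ = 53.16 Å³; V_atoms = 2 × (4/3)πr³ = 36.16 Å³.
Empty space = 53.16 − 36.16 = 17.0 Å³.

17.0 Å³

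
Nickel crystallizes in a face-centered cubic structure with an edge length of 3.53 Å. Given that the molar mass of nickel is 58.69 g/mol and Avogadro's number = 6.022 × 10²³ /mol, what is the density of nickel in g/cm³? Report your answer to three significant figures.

8.86 g/cm³

An FCC unit cell contains Z = 4 atoms.
Cell volume: a³ = (3.53 Å)³ = (3.530 × 10^-8 cm)³ = 4.399 × 10^-23 cm³.
ρ = Z·M/(N_A·a³) = 4 × 58.69 / (6.022 × 10²³ × 4.399 × 10^-23) = 8.863 g/cm³.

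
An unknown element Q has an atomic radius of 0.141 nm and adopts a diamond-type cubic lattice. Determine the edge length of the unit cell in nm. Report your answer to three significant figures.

0.651 nm

In a diamond cubic lattice, nearest neighbors lie along the body diagonal with √3·a = 8r.
a = 8r/√3 = 8 × 0.141 / 1.7321 = 0.651 nm.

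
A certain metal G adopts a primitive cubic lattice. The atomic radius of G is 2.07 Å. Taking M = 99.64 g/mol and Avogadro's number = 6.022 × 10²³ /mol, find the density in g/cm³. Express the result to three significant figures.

2.33 g/cm³

In a simple cubic lattice, atoms touch along the cell edge, so a = 2r, giving a = 4.140 Å = 4.140 × 10^-8 cm.
With Z = 1, ρ = Z·M/(N_A·a³) = 1 × 99.64 / (6.022 × 10²³ × 7.096 × 10^-23) = 2.332 g/cm³.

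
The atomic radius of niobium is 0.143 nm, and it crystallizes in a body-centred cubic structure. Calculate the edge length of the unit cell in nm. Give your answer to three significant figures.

In a BCC lattice, atoms touch along the body diagonal, so √3·a = 4r.
a = 4r/√3 = 4 × 0.143 / 1.7321 = 0.330 nm.

0.330 nm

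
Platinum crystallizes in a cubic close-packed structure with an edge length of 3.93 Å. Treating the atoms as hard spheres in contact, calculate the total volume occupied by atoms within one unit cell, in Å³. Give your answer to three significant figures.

In an FCC lattice atoms touch along the face diagonal, so √2·a = 4r, so r = 0.3536a = 1.389 Å.
V_atoms = Z × (4/3)πr³ = 4 × (4/3)π × (1.389)³ = 44.9 Å³.

44.9 Å³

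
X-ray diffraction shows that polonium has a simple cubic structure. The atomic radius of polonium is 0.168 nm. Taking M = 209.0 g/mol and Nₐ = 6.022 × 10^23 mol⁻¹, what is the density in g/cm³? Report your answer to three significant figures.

9.15 g/cm³

In a simple cubic lattice, atoms touch along the cell edge, so a = 2r, giving a = 0.3360 nm = 3.360 × 10^-8 cm.
With Z = 1, ρ = Z·M/(N_A·a³) = 1 × 209.0 / (6.022 × 10²³ × 3.793 × 10^-23) = 9.149 g/cm³.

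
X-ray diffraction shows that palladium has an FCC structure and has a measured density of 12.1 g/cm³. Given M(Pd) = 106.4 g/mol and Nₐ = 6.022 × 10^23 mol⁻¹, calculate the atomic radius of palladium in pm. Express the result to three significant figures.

For an FCC cell (Z = 4), a³ = Z·M/(N_A·ρ) = 4 × 106.4 / (6.022 × 10²³ × 12.10) = 5.841 × 10^-23 cm³, so a = 3.880 × 10^-8 cm = 388.0 pm.
Atoms touch along the face diagonal, so √2·a = 4r, so r = 0.3536 × a = 137 pm.

137 pm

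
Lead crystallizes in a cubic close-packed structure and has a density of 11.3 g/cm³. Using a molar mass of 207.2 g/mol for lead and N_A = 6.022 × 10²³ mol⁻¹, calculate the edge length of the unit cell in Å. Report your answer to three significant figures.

With Z = 4 atoms per FCC cell, a³ = Z·M/(N_A·ρ) = 4 × 207.2 / (6.022 × 10²³ × 11.30 g/cm³) = 1.218 × 10^-22 cm³.
a = (1.218 × 10^-22)^(1/3) = 4.957 × 10^-8 cm = 4.96 Å.

4.96 Å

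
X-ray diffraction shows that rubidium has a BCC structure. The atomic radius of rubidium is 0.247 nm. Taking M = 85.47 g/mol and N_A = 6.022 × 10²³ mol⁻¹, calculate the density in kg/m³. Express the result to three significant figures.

1530 kg/m³

In a BCC lattice, atoms touch along the body diagonal, so √3·a = 4r, giving a = 0.5704 nm = 5.704 × 10^-8 cm.
With Z = 2, ρ = Z·M/(N_A·a³) = 2 × 85.47 / (6.022 × 10²³ × 1.856 × 10^-22) = 1.529 g/cm³ = 1530 kg/m³.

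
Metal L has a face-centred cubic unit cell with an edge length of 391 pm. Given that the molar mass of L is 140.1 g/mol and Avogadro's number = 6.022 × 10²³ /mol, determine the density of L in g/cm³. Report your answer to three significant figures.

An FCC unit cell contains Z = 4 atoms.
Cell volume: a³ = (391 pm)³ = (3.910 × 10^-8 cm)³ = 5.978 × 10^-23 cm³.
ρ = Z·M/(N_A·a³) = 4 × 140.1 / (6.022 × 10²³ × 5.978 × 10^-23) = 15.57 g/cm³.

15.6 g/cm³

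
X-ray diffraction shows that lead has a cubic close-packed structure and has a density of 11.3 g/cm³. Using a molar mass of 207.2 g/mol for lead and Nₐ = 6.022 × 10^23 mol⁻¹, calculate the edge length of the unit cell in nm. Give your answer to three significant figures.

With Z = 4 atoms per FCC cell, a³ = Z·M/(N_A·ρ) = 4 × 207.2 / (6.022 × 10²³ × 11.30 g/cm³) = 1.218 × 10^-22 cm³.
a = (1.218 × 10^-22)^(1/3) = 4.957 × 10^-8 cm = 0.496 nm.

0.496 nm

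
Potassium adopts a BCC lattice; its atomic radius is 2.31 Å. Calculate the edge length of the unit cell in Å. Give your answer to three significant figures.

5.33 Å

In a BCC lattice, atoms touch along the body diagonal, so √3·a = 4r.
a = 4r/√3 = 4 × 2.31 / 1.7321 = 5.33 Å.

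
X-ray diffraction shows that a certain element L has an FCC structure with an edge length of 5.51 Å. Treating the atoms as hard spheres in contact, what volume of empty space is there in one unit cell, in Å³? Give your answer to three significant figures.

43.4 Å³

In an FCC lattice atoms touch along the face diagonal, so √2·a = 4r, so r = 0.3536a = 1.948 Å.
V_cell = a³ = 167.3 Å³; V_atoms = 4 × (4/3)πr³ = 123.9 Å³.
Empty space = 167.3 − 123.9 = 43.4 Å³.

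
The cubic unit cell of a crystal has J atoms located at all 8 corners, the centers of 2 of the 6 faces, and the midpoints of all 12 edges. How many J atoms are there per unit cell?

Corner atoms are shared by 8 cells (1/8 each), face atoms by 2 (1/2 each), edge atoms by 4 (1/4 each).
Net atoms = 8 × 1/8 + 2 × 1/2 + 12 × 1/4 = 1 + 1 + 3 = 5.

5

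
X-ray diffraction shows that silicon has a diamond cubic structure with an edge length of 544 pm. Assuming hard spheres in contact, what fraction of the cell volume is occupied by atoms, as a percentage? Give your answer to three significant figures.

In a diamond cubic lattice nearest neighbors lie along the body diagonal with √3·a = 8r, so r = 0.2165a = 117.8 pm.
Packing fraction = Z·(4/3)πr³ / a³ = 8 × (4/3)π × (117.8)³ / (544)³ = 0.3401 = 34.0%.

34.0%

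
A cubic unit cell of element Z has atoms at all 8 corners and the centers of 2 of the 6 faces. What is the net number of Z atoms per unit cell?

2

Corner atoms are shared by 8 cells (1/8 each), face atoms by 2 (1/2 each).
Net atoms = 8 × 1/8 + 2 × 1/2 = 1 + 1 = 2.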